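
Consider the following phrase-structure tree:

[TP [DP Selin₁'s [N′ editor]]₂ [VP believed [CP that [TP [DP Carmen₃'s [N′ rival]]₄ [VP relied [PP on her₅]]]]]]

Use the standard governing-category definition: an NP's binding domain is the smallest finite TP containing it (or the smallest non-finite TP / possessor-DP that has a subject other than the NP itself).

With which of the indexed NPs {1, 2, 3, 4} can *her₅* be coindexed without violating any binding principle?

{1, 2, 3}

*her* is a pronoun, so Principle B applies: it must be free in its binding domain.
Binding domain of *her₅*: the embedded TP, whose subject is [Carmen₃'s rival]₄.
*Selin₁* and the pronoun do not c-command one another → neither Principle B nor Principle C is at stake; coindexation permitted.
*[Selin₁'s editor]₂* c-commands the pronoun but from outside its binding domain, and is not c-commanded by it → coindexation permitted.
*Carmen₃* and the pronoun do not c-command one another → neither Principle B nor Principle C is at stake; coindexation permitted.
*[Carmen₃'s rival]₄* c-commands the pronoun within its binding domain → coindexation would violate Principle B.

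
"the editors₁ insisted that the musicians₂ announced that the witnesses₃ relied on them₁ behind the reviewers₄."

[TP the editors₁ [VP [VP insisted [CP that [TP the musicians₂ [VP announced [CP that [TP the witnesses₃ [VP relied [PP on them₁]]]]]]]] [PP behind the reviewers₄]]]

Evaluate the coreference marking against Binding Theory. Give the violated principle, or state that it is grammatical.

grammatical

The two coindexed NPs are *the editors₁* and *them₁*.
*them₁* is a pronoun; its binding domain is the embedded TP, whose subject is the witnesses₃. Within that domain it is c-commanded only by *the witnesses₃*, which carries a different index — the pronoun is free locally, so Principle B holds.
*the editors₁* is an R-expression; *them₁* does not c-command it, and no other NP shares its index, so Principle C is satisfied.
All principles are respected.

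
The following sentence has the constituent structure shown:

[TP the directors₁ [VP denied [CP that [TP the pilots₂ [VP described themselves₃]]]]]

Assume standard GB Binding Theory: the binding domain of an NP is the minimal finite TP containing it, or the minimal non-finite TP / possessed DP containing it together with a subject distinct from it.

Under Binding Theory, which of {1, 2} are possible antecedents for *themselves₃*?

{2}

*themselves* is an anaphor, so Principle A applies: it must be bound in its binding domain.
Binding domain of *themselves₃*: the embedded TP, whose subject is the pilots₂.
*the directors₁* c-commands the anaphor but is outside its binding domain → cannot satisfy Principle A.
*the pilots₂* c-commands the anaphor within its binding domain → licit binder.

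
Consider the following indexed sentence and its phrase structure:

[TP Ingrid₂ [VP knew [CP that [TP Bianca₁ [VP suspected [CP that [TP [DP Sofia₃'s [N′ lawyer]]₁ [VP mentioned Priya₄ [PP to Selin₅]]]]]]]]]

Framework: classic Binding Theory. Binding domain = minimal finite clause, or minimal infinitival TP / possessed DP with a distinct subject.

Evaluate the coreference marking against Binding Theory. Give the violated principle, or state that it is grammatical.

Principle C

The two coindexed NPs are *[Sofia₃'s lawyer]₁* and *Bianca₁*.
*[Sofia₃'s lawyer]₁* is an R-expression. Principle C requires it to be free everywhere.
*Bianca₁* c-commands it and carries the same index.
The R-expression is bound → Principle C violation.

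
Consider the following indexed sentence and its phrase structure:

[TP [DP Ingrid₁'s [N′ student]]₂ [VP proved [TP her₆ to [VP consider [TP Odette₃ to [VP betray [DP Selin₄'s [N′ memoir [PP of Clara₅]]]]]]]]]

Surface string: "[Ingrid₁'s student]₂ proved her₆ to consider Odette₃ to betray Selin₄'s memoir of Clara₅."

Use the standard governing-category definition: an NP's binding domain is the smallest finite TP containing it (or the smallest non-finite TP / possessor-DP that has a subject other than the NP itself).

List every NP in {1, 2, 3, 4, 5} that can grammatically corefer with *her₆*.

{1}

*her* is a pronoun, so Principle B applies: it must be free in its binding domain.
Binding domain of *her₆*: the matrix TP, whose subject is [Ingrid₁'s student]₂.
*Ingrid₁* and the pronoun do not c-command one another → neither Principle B nor Principle C is at stake; coindexation permitted.
*[Ingrid₁'s student]₂* c-commands the pronoun within its binding domain → coindexation would violate Principle B.
*Odette₃*: the pronoun c-commands this R-expression → coindexation would violate Principle C on *Odette₃*.
*Selin₄*: the pronoun c-commands this R-expression → coindexation would violate Principle C on *Selin₄*.
*Clara₅*: the pronoun c-commands this R-expression → coindexation would violate Principle C on *Clara₅*.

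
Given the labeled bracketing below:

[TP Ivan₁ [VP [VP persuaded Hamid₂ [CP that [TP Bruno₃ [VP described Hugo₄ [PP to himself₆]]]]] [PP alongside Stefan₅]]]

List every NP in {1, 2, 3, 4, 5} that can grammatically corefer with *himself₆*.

*himself* is an anaphor, so Principle A applies: it must be bound in its binding domain.
Binding domain of *himself₆*: the embedded TP, whose subject is Bruno₃.
*Ivan₁* c-commands the anaphor but is outside its binding domain → cannot satisfy Principle A.
*Hamid₂* c-commands the anaphor but is outside its binding domain → cannot satisfy Principle A.
*Bruno₃* c-commands the anaphor within its binding domain → licit binder.
*Hugo₄* c-commands the anaphor within its binding domain → licit binder.
*Stefan₅* does not c-command the anaphor → cannot bind it.

{3, 4}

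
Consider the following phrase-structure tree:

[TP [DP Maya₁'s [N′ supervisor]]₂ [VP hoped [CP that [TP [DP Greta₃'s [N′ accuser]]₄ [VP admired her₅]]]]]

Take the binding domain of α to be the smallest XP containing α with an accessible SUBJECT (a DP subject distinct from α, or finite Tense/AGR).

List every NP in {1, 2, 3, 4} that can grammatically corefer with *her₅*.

*her* is a pronoun, so Principle B applies: it must be free in its binding domain.
Binding domain of *her₅*: the embedded TP, whose subject is [Greta₃'s accuser]₄.
*Maya₁* and the pronoun do not c-command one another → neither Principle B nor Principle C is at stake; coindexation permitted.
*[Maya₁'s supervisor]₂* c-commands the pronoun but from outside its binding domain, and is not c-commanded by it → coindexation permitted.
*Greta₃* and the pronoun do not c-command one another → neither Principle B nor Principle C is at stake; coindexation permitted.
*[Greta₃'s accuser]₄* c-commands the pronoun within its binding domain → coindexation would violate Principle B.

{1, 2, 3}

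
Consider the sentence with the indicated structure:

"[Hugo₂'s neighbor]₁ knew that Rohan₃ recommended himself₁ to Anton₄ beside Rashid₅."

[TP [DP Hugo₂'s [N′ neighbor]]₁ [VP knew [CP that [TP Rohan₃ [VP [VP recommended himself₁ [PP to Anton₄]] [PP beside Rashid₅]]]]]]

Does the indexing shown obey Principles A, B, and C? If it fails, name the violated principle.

Principle A

The two coindexed NPs are *[Hugo₂'s neighbor]₁* and *himself₁*.
*himself₁* is an anaphor. Principle A requires it to be bound within its binding domain — the embedded TP, whose subject is Rohan₃.
Within that domain it is c-commanded by *Rohan₃*, which does not share its index.
*[Hugo₂'s neighbor]₁* does c-command the anaphor, but from outside its binding domain.
The anaphor is unbound in its domain → Principle A violation.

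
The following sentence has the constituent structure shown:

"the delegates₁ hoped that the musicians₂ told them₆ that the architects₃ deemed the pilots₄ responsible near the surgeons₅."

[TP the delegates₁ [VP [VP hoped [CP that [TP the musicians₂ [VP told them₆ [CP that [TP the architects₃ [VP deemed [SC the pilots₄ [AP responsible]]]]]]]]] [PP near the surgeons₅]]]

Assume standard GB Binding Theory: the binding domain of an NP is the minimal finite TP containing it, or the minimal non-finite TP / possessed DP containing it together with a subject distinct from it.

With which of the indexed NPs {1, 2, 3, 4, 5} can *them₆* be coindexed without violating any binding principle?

{1, 5}

*them* is a pronoun, so Principle B applies: it must be free in its binding domain.
Binding domain of *them₆*: the embedded TP, whose subject is the musicians₂.
*the delegates₁* c-commands the pronoun but from outside its binding domain, and is not c-commanded by it → coindexation permitted.
*the musicians₂* c-commands the pronoun within its binding domain → coindexation would violate Principle B.
*the architects₃*: the pronoun c-commands this R-expression → coindexation would violate Principle C on *the architects₃*.
*the pilots₄*: the pronoun c-commands this R-expression → coindexation would violate Principle C on *the pilots₄*.
*the surgeons₅* and the pronoun do not c-command one another → neither Principle B nor Principle C is at stake; coindexation permitted.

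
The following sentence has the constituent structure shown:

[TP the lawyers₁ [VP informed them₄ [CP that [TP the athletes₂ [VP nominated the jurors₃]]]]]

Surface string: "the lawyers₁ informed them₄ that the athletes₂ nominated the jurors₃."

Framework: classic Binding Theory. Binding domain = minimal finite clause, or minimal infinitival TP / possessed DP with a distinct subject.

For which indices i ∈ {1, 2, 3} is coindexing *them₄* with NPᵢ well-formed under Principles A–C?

none

*them* is a pronoun, so Principle B applies: it must be free in its binding domain.
Binding domain of *them₄*: the matrix TP, whose subject is the lawyers₁.
*the lawyers₁* c-commands the pronoun within its binding domain → coindexation would violate Principle B.
*the athletes₂*: the pronoun c-commands this R-expression → coindexation would violate Principle C on *the athletes₂*.
*the jurors₃*: the pronoun c-commands this R-expression → coindexation would violate Principle C on *the jurors₃*.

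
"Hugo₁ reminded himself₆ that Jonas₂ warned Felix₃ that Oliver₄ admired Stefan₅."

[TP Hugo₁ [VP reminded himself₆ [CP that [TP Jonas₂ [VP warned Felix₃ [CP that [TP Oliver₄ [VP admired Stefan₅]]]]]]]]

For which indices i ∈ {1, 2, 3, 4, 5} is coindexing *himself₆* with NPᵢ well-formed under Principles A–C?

{1}

*himself* is an anaphor, so Principle A applies: it must be bound in its binding domain.
Binding domain of *himself₆*: the matrix TP, whose subject is Hugo₁.
*Hugo₁* c-commands the anaphor within its binding domain → licit binder.
*Jonas₂* does not c-command the anaphor → cannot bind it.
*Felix₃* does not c-command the anaphor → cannot bind it.
*Oliver₄* does not c-command the anaphor → cannot bind it.
*Stefan₅* does not c-command the anaphor → cannot bind it.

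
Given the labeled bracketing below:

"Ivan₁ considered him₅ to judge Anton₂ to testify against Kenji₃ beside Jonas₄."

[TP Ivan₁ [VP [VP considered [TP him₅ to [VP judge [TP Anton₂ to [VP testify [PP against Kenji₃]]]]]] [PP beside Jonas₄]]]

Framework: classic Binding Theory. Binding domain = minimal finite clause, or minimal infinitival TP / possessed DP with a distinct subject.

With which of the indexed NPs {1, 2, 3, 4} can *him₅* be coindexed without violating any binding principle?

{4}

*him* is a pronoun, so Principle B applies: it must be free in its binding domain.
Binding domain of *him₅*: the matrix TP, whose subject is Ivan₁.
*Ivan₁* c-commands the pronoun within its binding domain → coindexation would violate Principle B.
*Anton₂*: the pronoun c-commands this R-expression → coindexation would violate Principle C on *Anton₂*.
*Kenji₃*: the pronoun c-commands this R-expression → coindexation would violate Principle C on *Kenji₃*.
*Jonas₄* and the pronoun do not c-command one another → neither Principle B nor Principle C is at stake; coindexation permitted.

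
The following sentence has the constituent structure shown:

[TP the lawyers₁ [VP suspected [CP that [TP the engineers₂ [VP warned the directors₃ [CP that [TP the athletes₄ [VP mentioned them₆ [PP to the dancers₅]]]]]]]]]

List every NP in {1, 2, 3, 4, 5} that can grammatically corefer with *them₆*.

{1, 2, 3}

*them* is a pronoun, so Principle B applies: it must be free in its binding domain.
Binding domain of *them₆*: the embedded TP, whose subject is the athletes₄.
*the lawyers₁* c-commands the pronoun but from outside its binding domain, and is not c-commanded by it → coindexation permitted.
*the engineers₂* c-commands the pronoun but from outside its binding domain, and is not c-commanded by it → coindexation permitted.
*the directors₃* c-commands the pronoun but from outside its binding domain, and is not c-commanded by it → coindexation permitted.
*the athletes₄* c-commands the pronoun within its binding domain → coindexation would violate Principle B.
*the dancers₅*: the pronoun c-commands this R-expression → coindexation would violate Principle C on *the dancers₅*.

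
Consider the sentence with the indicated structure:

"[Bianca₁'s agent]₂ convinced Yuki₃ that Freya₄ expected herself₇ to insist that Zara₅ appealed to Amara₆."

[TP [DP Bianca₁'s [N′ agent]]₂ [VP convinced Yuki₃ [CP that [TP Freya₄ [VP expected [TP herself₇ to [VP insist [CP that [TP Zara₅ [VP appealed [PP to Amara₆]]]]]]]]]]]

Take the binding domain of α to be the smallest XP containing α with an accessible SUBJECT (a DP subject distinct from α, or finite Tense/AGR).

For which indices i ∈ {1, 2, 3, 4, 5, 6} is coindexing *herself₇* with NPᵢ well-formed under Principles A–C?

*herself* is an anaphor, so Principle A applies: it must be bound in its binding domain.
Binding domain of *herself₇*: the embedded TP, whose subject is Freya₄.
*Bianca₁* does not c-command the anaphor → cannot bind it.
*[Bianca₁'s agent]₂* c-commands the anaphor but is outside its binding domain → cannot satisfy Principle A.
*Yuki₃* c-commands the anaphor but is outside its binding domain → cannot satisfy Principle A.
*Freya₄* c-commands the anaphor within its binding domain → licit binder.
*Zara₅* does not c-command the anaphor → cannot bind it.
*Amara₆* does not c-command the anaphor → cannot bind it.

{4}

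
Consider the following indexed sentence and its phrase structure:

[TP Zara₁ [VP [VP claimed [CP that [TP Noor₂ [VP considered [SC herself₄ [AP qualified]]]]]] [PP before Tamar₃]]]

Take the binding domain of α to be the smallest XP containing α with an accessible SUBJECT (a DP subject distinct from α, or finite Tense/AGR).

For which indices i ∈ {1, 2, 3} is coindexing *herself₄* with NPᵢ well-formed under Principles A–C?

{2}

*herself* is an anaphor, so Principle A applies: it must be bound in its binding domain.
Binding domain of *herself₄*: the embedded TP, whose subject is Noor₂.
*Zara₁* c-commands the anaphor but is outside its binding domain → cannot satisfy Principle A.
*Noor₂* c-commands the anaphor within its binding domain → licit binder.
*Tamar₃* does not c-command the anaphor → cannot bind it.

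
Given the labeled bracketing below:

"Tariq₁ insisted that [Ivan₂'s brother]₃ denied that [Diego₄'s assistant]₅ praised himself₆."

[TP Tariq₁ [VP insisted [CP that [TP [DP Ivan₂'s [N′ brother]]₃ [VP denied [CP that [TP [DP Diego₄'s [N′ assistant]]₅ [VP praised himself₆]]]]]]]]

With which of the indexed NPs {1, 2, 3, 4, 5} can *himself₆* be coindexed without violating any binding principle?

*himself* is an anaphor, so Principle A applies: it must be bound in its binding domain.
Binding domain of *himself₆*: the embedded TP, whose subject is [Diego₄'s assistant]₅.
*Tariq₁* c-commands the anaphor but is outside its binding domain → cannot satisfy Principle A.
*Ivan₂* does not c-command the anaphor → cannot bind it.
*[Ivan₂'s brother]₃* c-commands the anaphor but is outside its binding domain → cannot satisfy Principle A.
*Diego₄* does not c-command the anaphor → cannot bind it.
*[Diego₄'s assistant]₅* c-commands the anaphor within its binding domain → licit binder.

{5}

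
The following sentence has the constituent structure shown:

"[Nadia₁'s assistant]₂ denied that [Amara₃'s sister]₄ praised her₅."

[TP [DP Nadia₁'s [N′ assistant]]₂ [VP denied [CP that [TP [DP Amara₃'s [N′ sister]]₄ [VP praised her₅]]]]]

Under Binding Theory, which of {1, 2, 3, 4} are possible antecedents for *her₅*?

*her* is a pronoun, so Principle B applies: it must be free in its binding domain.
Binding domain of *her₅*: the embedded TP, whose subject is [Amara₃'s sister]₄.
*Nadia₁* and the pronoun do not c-command one another → neither Principle B nor Principle C is at stake; coindexation permitted.
*[Nadia₁'s assistant]₂* c-commands the pronoun but from outside its binding domain, and is not c-commanded by it → coindexation permitted.
*Amara₃* and the pronoun do not c-command one another → neither Principle B nor Principle C is at stake; coindexation permitted.
*[Amara₃'s sister]₄* c-commands the pronoun within its binding domain → coindexation would violate Principle B.

{1, 2, 3}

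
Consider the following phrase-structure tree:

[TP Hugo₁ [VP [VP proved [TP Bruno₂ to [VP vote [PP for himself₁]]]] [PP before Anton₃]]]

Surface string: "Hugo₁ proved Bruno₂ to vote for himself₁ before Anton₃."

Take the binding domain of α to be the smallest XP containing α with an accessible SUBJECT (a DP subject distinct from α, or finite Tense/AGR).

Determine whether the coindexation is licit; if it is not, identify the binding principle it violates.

The two coindexed NPs are *Hugo₁* and *himself₁*.
*himself₁* is an anaphor. Principle A requires it to be bound within its binding domain — the embedded TP, whose subject is Bruno₂.
Within that domain it is c-commanded by *Bruno₂*, which does not share its index.
*Hugo₁* does c-command the anaphor, but from outside its binding domain.
The anaphor is unbound in its domain → Principle A violation.

Principle A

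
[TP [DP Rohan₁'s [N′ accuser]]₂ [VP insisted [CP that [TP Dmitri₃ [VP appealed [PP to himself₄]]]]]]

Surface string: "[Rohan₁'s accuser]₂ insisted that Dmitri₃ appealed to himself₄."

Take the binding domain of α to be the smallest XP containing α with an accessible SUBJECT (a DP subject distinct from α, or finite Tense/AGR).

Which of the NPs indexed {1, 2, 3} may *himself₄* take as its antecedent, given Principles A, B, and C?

{3}

*himself* is an anaphor, so Principle A applies: it must be bound in its binding domain.
Binding domain of *himself₄*: the embedded TP, whose subject is Dmitri₃.
*Rohan₁* does not c-command the anaphor → cannot bind it.
*[Rohan₁'s accuser]₂* c-commands the anaphor but is outside its binding domain → cannot satisfy Principle A.
*Dmitri₃* c-commands the anaphor within its binding domain → licit binder.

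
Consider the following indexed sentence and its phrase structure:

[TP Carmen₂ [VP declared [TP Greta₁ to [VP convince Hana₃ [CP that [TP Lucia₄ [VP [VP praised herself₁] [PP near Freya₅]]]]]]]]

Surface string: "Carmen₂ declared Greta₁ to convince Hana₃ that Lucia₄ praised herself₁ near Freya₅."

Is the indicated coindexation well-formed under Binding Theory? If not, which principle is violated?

The two coindexed NPs are *Greta₁* and *herself₁*.
*herself₁* is an anaphor. Principle A requires it to be bound within its binding domain — the embedded TP, whose subject is Lucia₄.
Within that domain it is c-commanded by *Lucia₄*, which does not share its index.
*Greta₁* does c-command the anaphor, but from outside its binding domain.
The anaphor is unbound in its domain → Principle A violation.

Principle A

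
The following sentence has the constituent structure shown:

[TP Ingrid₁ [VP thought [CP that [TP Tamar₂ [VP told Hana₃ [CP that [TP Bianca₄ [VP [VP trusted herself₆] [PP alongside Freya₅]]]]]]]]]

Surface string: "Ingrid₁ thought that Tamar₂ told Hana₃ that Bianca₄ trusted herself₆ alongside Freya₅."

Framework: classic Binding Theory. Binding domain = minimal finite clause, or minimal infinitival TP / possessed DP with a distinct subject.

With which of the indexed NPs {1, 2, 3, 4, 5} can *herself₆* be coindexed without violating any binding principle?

*herself* is an anaphor, so Principle A applies: it must be bound in its binding domain.
Binding domain of *herself₆*: the embedded TP, whose subject is Bianca₄.
*Ingrid₁* c-commands the anaphor but is outside its binding domain → cannot satisfy Principle A.
*Tamar₂* c-commands the anaphor but is outside its binding domain → cannot satisfy Principle A.
*Hana₃* c-commands the anaphor but is outside its binding domain → cannot satisfy Principle A.
*Bianca₄* c-commands the anaphor within its binding domain → licit binder.
*Freya₅* does not c-command the anaphor → cannot bind it.

{4}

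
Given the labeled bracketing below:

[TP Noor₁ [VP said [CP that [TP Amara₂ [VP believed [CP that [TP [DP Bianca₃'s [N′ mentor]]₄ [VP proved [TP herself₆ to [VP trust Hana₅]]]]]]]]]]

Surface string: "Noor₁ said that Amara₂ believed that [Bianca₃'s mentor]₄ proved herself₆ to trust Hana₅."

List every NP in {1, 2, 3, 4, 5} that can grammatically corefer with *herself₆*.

{4}

*herself* is an anaphor, so Principle A applies: it must be bound in its binding domain.
Binding domain of *herself₆*: the embedded TP, whose subject is [Bianca₃'s mentor]₄.
*Noor₁* c-commands the anaphor but is outside its binding domain → cannot satisfy Principle A.
*Amara₂* c-commands the anaphor but is outside its binding domain → cannot satisfy Principle A.
*Bianca₃* does not c-command the anaphor → cannot bind it.
*[Bianca₃'s mentor]₄* c-commands the anaphor within its binding domain → licit binder.
*Hana₅* does not c-command the anaphor → cannot bind it.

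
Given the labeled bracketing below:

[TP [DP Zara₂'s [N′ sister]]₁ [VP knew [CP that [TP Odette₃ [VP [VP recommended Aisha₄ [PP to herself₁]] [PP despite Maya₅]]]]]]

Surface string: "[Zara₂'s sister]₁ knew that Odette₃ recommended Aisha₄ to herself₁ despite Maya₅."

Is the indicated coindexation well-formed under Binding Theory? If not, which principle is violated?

The two coindexed NPs are *[Zara₂'s sister]₁* and *herself₁*.
*herself₁* is an anaphor. Principle A requires it to be bound within its binding domain — the embedded TP, whose subject is Odette₃.
Within that domain it is c-commanded by *Odette₃*, *Aisha₄*, none of which share its index.
*[Zara₂'s sister]₁* does c-command the anaphor, but from outside its binding domain.
The anaphor is unbound in its domain → Principle A violation.

Principle A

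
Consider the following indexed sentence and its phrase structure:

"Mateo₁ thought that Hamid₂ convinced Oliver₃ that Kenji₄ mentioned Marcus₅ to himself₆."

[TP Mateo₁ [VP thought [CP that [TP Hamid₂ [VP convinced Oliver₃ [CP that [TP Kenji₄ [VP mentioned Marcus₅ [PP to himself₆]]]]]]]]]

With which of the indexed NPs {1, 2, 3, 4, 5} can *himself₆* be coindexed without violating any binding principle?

*himself* is an anaphor, so Principle A applies: it must be bound in its binding domain.
Binding domain of *himself₆*: the embedded TP, whose subject is Kenji₄.
*Mateo₁* c-commands the anaphor but is outside its binding domain → cannot satisfy Principle A.
*Hamid₂* c-commands the anaphor but is outside its binding domain → cannot satisfy Principle A.
*Oliver₃* c-commands the anaphor but is outside its binding domain → cannot satisfy Principle A.
*Kenji₄* c-commands the anaphor within its binding domain → licit binder.
*Marcus₅* c-commands the anaphor within its binding domain → licit binder.

{4, 5}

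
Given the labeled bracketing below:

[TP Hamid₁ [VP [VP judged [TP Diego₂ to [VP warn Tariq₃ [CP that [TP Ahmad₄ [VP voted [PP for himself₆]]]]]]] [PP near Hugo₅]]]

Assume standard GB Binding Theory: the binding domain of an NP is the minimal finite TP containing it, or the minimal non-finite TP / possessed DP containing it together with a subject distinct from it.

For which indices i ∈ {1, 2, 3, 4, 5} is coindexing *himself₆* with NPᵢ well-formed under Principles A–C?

*himself* is an anaphor, so Principle A applies: it must be bound in its binding domain.
Binding domain of *himself₆*: the embedded TP, whose subject is Ahmad₄.
*Hamid₁* c-commands the anaphor but is outside its binding domain → cannot satisfy Principle A.
*Diego₂* c-commands the anaphor but is outside its binding domain → cannot satisfy Principle A.
*Tariq₃* c-commands the anaphor but is outside its binding domain → cannot satisfy Principle A.
*Ahmad₄* c-commands the anaphor within its binding domain → licit binder.
*Hugo₅* does not c-command the anaphor → cannot bind it.

{4}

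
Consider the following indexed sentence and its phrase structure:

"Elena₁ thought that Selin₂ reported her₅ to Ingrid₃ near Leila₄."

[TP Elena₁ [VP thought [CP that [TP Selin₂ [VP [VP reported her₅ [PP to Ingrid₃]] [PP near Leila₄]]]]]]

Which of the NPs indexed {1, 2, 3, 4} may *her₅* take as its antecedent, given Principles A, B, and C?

*her* is a pronoun, so Principle B applies: it must be free in its binding domain.
Binding domain of *her₅*: the embedded TP, whose subject is Selin₂.
*Elena₁* c-commands the pronoun but from outside its binding domain, and is not c-commanded by it → coindexation permitted.
*Selin₂* c-commands the pronoun within its binding domain → coindexation would violate Principle B.
*Ingrid₃*: the pronoun c-commands this R-expression → coindexation would violate Principle C on *Ingrid₃*.
*Leila₄* and the pronoun do not c-command one another → neither Principle B nor Principle C is at stake; coindexation permitted.

{1, 4}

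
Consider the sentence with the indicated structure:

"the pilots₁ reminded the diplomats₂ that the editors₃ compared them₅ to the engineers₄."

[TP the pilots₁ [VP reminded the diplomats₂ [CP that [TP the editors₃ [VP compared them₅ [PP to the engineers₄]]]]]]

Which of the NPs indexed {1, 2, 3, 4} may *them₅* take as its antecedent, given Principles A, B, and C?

{1, 2}

*them* is a pronoun, so Principle B applies: it must be free in its binding domain.
Binding domain of *them₅*: the embedded TP, whose subject is the editors₃.
*the pilots₁* c-commands the pronoun but from outside its binding domain, and is not c-commanded by it → coindexation permitted.
*the diplomats₂* c-commands the pronoun but from outside its binding domain, and is not c-commanded by it → coindexation permitted.
*the editors₃* c-commands the pronoun within its binding domain → coindexation would violate Principle B.
*the engineers₄*: the pronoun c-commands this R-expression → coindexation would violate Principle C on *the engineers₄*.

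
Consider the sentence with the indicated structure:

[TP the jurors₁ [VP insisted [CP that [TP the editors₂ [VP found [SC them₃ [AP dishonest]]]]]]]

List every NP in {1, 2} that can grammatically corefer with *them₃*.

*them* is a pronoun, so Principle B applies: it must be free in its binding domain.
Binding domain of *them₃*: the embedded TP, whose subject is the editors₂.
*the jurors₁* c-commands the pronoun but from outside its binding domain, and is not c-commanded by it → coindexation permitted.
*the editors₂* c-commands the pronoun within its binding domain → coindexation would violate Principle B.

{1}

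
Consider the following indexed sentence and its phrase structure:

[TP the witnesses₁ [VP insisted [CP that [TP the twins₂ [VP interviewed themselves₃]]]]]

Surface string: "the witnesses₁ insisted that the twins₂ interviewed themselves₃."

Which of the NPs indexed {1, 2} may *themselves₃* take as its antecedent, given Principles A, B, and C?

*themselves* is an anaphor, so Principle A applies: it must be bound in its binding domain.
Binding domain of *themselves₃*: the embedded TP, whose subject is the twins₂.
*the witnesses₁* c-commands the anaphor but is outside its binding domain → cannot satisfy Principle A.
*the twins₂* c-commands the anaphor within its binding domain → licit binder.

{2}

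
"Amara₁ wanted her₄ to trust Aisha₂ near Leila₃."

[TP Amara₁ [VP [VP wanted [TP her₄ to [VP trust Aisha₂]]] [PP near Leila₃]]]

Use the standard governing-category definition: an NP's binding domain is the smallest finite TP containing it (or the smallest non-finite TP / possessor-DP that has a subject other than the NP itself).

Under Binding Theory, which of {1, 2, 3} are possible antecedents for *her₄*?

{3}

*her* is a pronoun, so Principle B applies: it must be free in its binding domain.
Binding domain of *her₄*: the matrix TP, whose subject is Amara₁.
*Amara₁* c-commands the pronoun within its binding domain → coindexation would violate Principle B.
*Aisha₂*: the pronoun c-commands this R-expression → coindexation would violate Principle C on *Aisha₂*.
*Leila₃* and the pronoun do not c-command one another → neither Principle B nor Principle C is at stake; coindexation permitted.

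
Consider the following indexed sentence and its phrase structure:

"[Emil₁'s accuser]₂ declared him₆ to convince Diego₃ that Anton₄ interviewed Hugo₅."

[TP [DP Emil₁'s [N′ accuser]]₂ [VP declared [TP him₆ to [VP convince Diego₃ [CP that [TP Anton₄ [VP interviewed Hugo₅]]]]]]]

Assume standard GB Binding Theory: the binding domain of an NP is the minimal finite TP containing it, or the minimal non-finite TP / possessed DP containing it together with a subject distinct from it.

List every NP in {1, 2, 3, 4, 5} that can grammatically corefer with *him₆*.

*him* is a pronoun, so Principle B applies: it must be free in its binding domain.
Binding domain of *him₆*: the matrix TP, whose subject is [Emil₁'s accuser]₂.
*Emil₁* and the pronoun do not c-command one another → neither Principle B nor Principle C is at stake; coindexation permitted.
*[Emil₁'s accuser]₂* c-commands the pronoun within its binding domain → coindexation would violate Principle B.
*Diego₃*: the pronoun c-commands this R-expression → coindexation would violate Principle C on *Diego₃*.
*Anton₄*: the pronoun c-commands this R-expression → coindexation would violate Principle C on *Anton₄*.
*Hugo₅*: the pronoun c-commands this R-expression → coindexation would violate Principle C on *Hugo₅*.

{1}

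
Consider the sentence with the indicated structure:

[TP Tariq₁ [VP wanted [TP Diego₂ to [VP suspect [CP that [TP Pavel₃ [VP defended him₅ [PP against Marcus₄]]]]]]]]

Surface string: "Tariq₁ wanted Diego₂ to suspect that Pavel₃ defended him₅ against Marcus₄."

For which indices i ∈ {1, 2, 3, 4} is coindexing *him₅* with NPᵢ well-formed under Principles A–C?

*him* is a pronoun, so Principle B applies: it must be free in its binding domain.
Binding domain of *him₅*: the embedded TP, whose subject is Pavel₃.
*Tariq₁* c-commands the pronoun but from outside its binding domain, and is not c-commanded by it → coindexation permitted.
*Diego₂* c-commands the pronoun but from outside its binding domain, and is not c-commanded by it → coindexation permitted.
*Pavel₃* c-commands the pronoun within its binding domain → coindexation would violate Principle B.
*Marcus₄*: the pronoun c-commands this R-expression → coindexation would violate Principle C on *Marcus₄*.

{1, 2}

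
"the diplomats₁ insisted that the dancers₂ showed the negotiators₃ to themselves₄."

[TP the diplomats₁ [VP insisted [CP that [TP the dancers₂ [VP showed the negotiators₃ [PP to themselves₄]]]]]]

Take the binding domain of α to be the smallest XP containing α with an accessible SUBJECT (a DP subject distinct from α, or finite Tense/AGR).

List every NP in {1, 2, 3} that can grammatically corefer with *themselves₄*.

{2, 3}

*themselves* is an anaphor, so Principle A applies: it must be bound in its binding domain.
Binding domain of *themselves₄*: the embedded TP, whose subject is the dancers₂.
*the diplomats₁* c-commands the anaphor but is outside its binding domain → cannot satisfy Principle A.
*the dancers₂* c-commands the anaphor within its binding domain → licit binder.
*the negotiators₃* c-commands the anaphor within its binding domain → licit binder.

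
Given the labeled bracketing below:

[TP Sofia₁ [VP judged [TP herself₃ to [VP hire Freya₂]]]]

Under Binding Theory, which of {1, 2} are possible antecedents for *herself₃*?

{1}

*herself* is an anaphor, so Principle A applies: it must be bound in its binding domain.
Binding domain of *herself₃*: the matrix TP, whose subject is Sofia₁.
*Sofia₁* c-commands the anaphor within its binding domain → licit binder.
*Freya₂* does not c-command the anaphor → cannot bind it.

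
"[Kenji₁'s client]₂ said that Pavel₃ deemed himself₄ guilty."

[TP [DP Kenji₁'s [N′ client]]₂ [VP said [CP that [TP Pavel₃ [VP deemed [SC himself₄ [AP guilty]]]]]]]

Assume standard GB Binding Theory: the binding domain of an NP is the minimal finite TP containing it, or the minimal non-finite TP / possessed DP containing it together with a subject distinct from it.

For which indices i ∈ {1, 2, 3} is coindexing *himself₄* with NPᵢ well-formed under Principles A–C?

*himself* is an anaphor, so Principle A applies: it must be bound in its binding domain.
Binding domain of *himself₄*: the embedded TP, whose subject is Pavel₃.
*Kenji₁* does not c-command the anaphor → cannot bind it.
*[Kenji₁'s client]₂* c-commands the anaphor but is outside its binding domain → cannot satisfy Principle A.
*Pavel₃* c-commands the anaphor within its binding domain → licit binder.

{3}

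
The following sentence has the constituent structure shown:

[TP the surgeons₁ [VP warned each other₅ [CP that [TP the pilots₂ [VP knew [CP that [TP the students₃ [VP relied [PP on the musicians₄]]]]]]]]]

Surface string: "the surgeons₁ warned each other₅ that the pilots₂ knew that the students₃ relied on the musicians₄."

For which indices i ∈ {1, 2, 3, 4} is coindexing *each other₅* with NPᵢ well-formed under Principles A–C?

*each other* is an anaphor, so Principle A applies: it must be bound in its binding domain.
Binding domain of *each other₅*: the matrix TP, whose subject is the surgeons₁.
*the surgeons₁* c-commands the anaphor within its binding domain → licit binder.
*the pilots₂* does not c-command the anaphor → cannot bind it.
*the students₃* does not c-command the anaphor → cannot bind it.
*the musicians₄* does not c-command the anaphor → cannot bind it.

{1}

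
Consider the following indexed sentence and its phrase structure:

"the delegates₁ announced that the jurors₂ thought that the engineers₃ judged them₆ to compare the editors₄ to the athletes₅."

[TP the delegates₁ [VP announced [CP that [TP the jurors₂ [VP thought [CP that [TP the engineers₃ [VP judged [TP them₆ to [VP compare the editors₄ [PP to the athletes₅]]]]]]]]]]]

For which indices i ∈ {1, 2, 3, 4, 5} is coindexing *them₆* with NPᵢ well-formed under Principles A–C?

*them* is a pronoun, so Principle B applies: it must be free in its binding domain.
Binding domain of *them₆*: the embedded TP, whose subject is the engineers₃.
*the delegates₁* c-commands the pronoun but from outside its binding domain, and is not c-commanded by it → coindexation permitted.
*the jurors₂* c-commands the pronoun but from outside its binding domain, and is not c-commanded by it → coindexation permitted.
*the engineers₃* c-commands the pronoun within its binding domain → coindexation would violate Principle B.
*the editors₄*: the pronoun c-commands this R-expression → coindexation would violate Principle C on *the editors₄*.
*the athletes₅*: the pronoun c-commands this R-expression → coindexation would violate Principle C on *the athletes₅*.

{1, 2}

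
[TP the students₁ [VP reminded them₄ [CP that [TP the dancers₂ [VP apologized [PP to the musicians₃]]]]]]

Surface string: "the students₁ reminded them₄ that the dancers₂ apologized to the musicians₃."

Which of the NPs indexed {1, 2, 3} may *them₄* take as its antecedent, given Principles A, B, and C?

none

*them* is a pronoun, so Principle B applies: it must be free in its binding domain.
Binding domain of *them₄*: the matrix TP, whose subject is the students₁.
*the students₁* c-commands the pronoun within its binding domain → coindexation would violate Principle B.
*the dancers₂*: the pronoun c-commands this R-expression → coindexation would violate Principle C on *the dancers₂*.
*the musicians₃*: the pronoun c-commands this R-expression → coindexation would violate Principle C on *the musicians₃*.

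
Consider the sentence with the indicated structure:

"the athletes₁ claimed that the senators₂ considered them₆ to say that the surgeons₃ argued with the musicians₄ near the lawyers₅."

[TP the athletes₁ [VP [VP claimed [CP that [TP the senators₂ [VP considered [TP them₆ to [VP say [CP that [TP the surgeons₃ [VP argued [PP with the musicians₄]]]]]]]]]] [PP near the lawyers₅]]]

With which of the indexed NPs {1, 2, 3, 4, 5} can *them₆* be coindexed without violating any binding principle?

{1, 5}

*them* is a pronoun, so Principle B applies: it must be free in its binding domain.
Binding domain of *them₆*: the embedded TP, whose subject is the senators₂.
*the athletes₁* c-commands the pronoun but from outside its binding domain, and is not c-commanded by it → coindexation permitted.
*the senators₂* c-commands the pronoun within its binding domain → coindexation would violate Principle B.
*the surgeons₃*: the pronoun c-commands this R-expression → coindexation would violate Principle C on *the surgeons₃*.
*the musicians₄*: the pronoun c-commands this R-expression → coindexation would violate Principle C on *the musicians₄*.
*the lawyers₅* and the pronoun do not c-command one another → neither Principle B nor Principle C is at stake; coindexation permitted.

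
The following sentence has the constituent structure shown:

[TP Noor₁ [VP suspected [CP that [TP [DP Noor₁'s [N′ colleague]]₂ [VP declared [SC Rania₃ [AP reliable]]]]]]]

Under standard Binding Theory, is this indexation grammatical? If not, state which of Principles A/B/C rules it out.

The two coindexed NPs are *Noor₁* (the lower occurrence) and *Noor₁* (the higher occurrence).
*Noor₁* (the lower occurrence) is an R-expression. Principle C requires it to be free everywhere.
*Noor₁* (the higher occurrence) c-commands it and carries the same index.
The R-expression is bound → Principle C violation.

Principle C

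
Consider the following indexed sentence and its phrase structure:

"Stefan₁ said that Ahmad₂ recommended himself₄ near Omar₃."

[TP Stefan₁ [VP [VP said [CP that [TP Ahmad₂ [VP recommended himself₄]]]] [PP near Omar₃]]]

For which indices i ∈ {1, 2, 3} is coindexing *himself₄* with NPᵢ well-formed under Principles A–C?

{2}

*himself* is an anaphor, so Principle A applies: it must be bound in its binding domain.
Binding domain of *himself₄*: the embedded TP, whose subject is Ahmad₂.
*Stefan₁* c-commands the anaphor but is outside its binding domain → cannot satisfy Principle A.
*Ahmad₂* c-commands the anaphor within its binding domain → licit binder.
*Omar₃* does not c-command the anaphor → cannot bind it.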